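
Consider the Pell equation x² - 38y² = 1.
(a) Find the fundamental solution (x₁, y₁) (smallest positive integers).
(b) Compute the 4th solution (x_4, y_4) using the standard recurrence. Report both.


Step 1: Find the fundamental solution (x₁, y₁) of x² - 38y² = 1.
  Expand √38 as a continued fraction. a₀ = ⌊√38⌋ = 6; iterate m_{k+1} = d_k·a_k − m_k, d_{k+1} = (38 − m_{k+1}²)/d_k, a_{k+1} = ⌊(a₀ + m_{k+1})/d_{k+1}⌋ (starting m₀ = 0, d₀ = 1), with convergents p_k = a_k·p_{k-1} + p_{k-2}, q_k = a_k·q_{k-1} + q_{k-2} (p₋₁ = 1, q₋₁ = 0):
  k = 0: a₀ = 6; p₀/q₀ = 6/1; p₀² − 38·q₀² = 36 − 38 = -2.
  k = 1: m = 6, d = 2, a = ⌊(6 + 6)/2⌋ = 6; p/q = (6·6 + 1)/(6·1 + 0) = 37/6; p² − 38·q² = 1369 − 1368 = 1.
  The first convergent with p² − 38·q² = 1 gives the fundamental solution (x₁, y₁) = (37, 6).
Step 2: Apply the recurrence (x_{n+1}, y_{n+1}) = (x₁x_n + 38y₁y_n, x₁y_n + y₁x_n) repeatedly.
  From (x_1, y_1) = (37, 6): x_2 = 37·37 + 38·6·6 = 2737; y_2 = 37·6 + 6·37 = 444.
  From (x_2, y_2) = (2737, 444): x_3 = 37·2737 + 38·6·444 = 202501; y_3 = 37·444 + 6·2737 = 32850.
  From (x_3, y_3) = (202501, 32850): x_4 = 37·202501 + 38·6·32850 = 14982337; y_4 = 37·32850 + 6·202501 = 2430456.
Step 3: Verify x_4² - 38·y_4² = 224470421981569 - 224470421981568 = 1 (should be 1). ✓

(x_1, y_1) = (37, 6); (x_4, y_4) = (14982337, 2430456).


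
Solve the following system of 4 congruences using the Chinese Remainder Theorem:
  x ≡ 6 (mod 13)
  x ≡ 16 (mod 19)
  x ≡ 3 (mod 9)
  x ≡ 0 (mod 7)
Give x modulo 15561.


Product of moduli M = 13 · 19 · 9 · 7 = 15561.
Merge one congruence at a time:
  Start: x ≡ 6 (mod 13).
  Combine with x ≡ 16 (mod 19); new modulus lcm = 247.
    Write x = 6 + 13·t and substitute into x ≡ 16 (mod 19): 13·t ≡ 16 − 6 = 10 (mod 19).
    The inverse of 13 mod 19 is 3 (since 13·3 = 39 = 2·19 + 1), so t ≡ 3·10 = 30 ≡ 11 (mod 19).
    Then x = 6 + 13·11 = 149, valid modulo lcm(13, 19) = 247: x ≡ 149 (mod 247).
  Combine with x ≡ 3 (mod 9); new modulus lcm = 2223.
    Write x = 149 + 247·t and substitute into x ≡ 3 (mod 9): 247·t ≡ 3 − 149 = -146 (mod 9).
    Reduce coefficients mod 9: 4·t ≡ 7 (mod 9).
    The inverse of 4 mod 9 is 7 (since 4·7 = 28 = 3·9 + 1), so t ≡ 7·7 = 49 ≡ 4 (mod 9).
    Then x = 149 + 247·4 = 1137, valid modulo lcm(247, 9) = 2223: x ≡ 1137 (mod 2223).
  Combine with x ≡ 0 (mod 7); new modulus lcm = 15561.
    Write x = 1137 + 2223·t and substitute into x ≡ 0 (mod 7): 2223·t ≡ 0 − 1137 = -1137 (mod 7).
    Reduce coefficients mod 7: 4·t ≡ 4 (mod 7).
    The inverse of 4 mod 7 is 2 (since 4·2 = 8 = 1·7 + 1), so t ≡ 2·4 = 8 ≡ 1 (mod 7).
    Then x = 1137 + 2223·1 = 3360, valid modulo lcm(2223, 7) = 15561: x ≡ 3360 (mod 15561).
Verify against each original: 3360 mod 13 = 6, 3360 mod 19 = 16, 3360 mod 9 = 3, 3360 mod 7 = 0.

x ≡ 3360 (mod 15561).


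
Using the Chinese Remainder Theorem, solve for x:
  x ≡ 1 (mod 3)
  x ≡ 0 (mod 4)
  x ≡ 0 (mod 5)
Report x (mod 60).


Moduli 3, 4, 5 are pairwise coprime; by CRT there is a unique solution modulo M = 3 · 4 · 5 = 60.
Solve pairwise, accumulating the modulus:
  Start with x ≡ 1 (mod 3).
  Combine with x ≡ 0 (mod 4): since gcd(3, 4) = 1, we get a unique residue mod 12.
    Write x = 1 + 3·t and substitute into x ≡ 0 (mod 4): 3·t ≡ 0 − 1 = -1 (mod 4).
    Reduce coefficients mod 4: 3·t ≡ 3 (mod 4).
    The inverse of 3 mod 4 is 3 (since 3·3 = 9 = 2·4 + 1), so t ≡ 3·3 = 9 ≡ 1 (mod 4).
    Then x = 1 + 3·1 = 4, valid modulo lcm(3, 4) = 12: x ≡ 4 (mod 12).
  Combine with x ≡ 0 (mod 5): since gcd(12, 5) = 1, we get a unique residue mod 60.
    Write x = 4 + 12·t and substitute into x ≡ 0 (mod 5): 12·t ≡ 0 − 4 = -4 (mod 5).
    Reduce coefficients mod 5: 2·t ≡ 1 (mod 5).
    The inverse of 2 mod 5 is 3 (since 2·3 = 6 = 1·5 + 1), so t ≡ 3·1 = 3 ≡ 3 (mod 5).
    Then x = 4 + 12·3 = 40, valid modulo lcm(12, 5) = 60: x ≡ 40 (mod 60).
Verify: 40 mod 3 = 1 ✓, 40 mod 4 = 0 ✓, 40 mod 5 = 0 ✓.

x ≡ 40 (mod 60).


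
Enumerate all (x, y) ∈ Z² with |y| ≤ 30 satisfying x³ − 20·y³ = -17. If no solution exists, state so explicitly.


The equation is x³ - 20y³ = -17. For fixed y, x³ = 20·y³ − 17, so a solution requires the RHS to be a perfect cube.
Strategy: iterate y from -30 to 30, compute RHS = 20·y³ − 17, and check whether it is a (positive or negative) perfect cube.
Check small values of y:
  y = 0: RHS = -17 is not a perfect cube.
  y = 1: RHS = 3 is not a perfect cube.
  y = -1: RHS = -37 is not a perfect cube.
  y = 2: RHS = 143 is not a perfect cube.
  y = -2: RHS = -177 is not a perfect cube.
  y = 3: RHS = 523 is not a perfect cube.
  y = -3: RHS = -557 is not a perfect cube.
Continuing the search up to |y| = 30 finds no solutions either.
No (x, y) in the scanned range satisfies the equation.

No integer solutions with |y| ≤ 30.


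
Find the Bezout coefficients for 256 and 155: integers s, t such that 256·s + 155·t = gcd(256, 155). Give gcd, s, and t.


Euclidean algorithm on (256, 155) — divide until remainder is 0:
  256 = 1 · 155 + 101
  155 = 1 · 101 + 54
  101 = 1 · 54 + 47
  54 = 1 · 47 + 7
  47 = 6 · 7 + 5
  7 = 1 · 5 + 2
  5 = 2 · 2 + 1
  2 = 2 · 1 + 0
gcd(256, 155) = 1.
Track Bezout coefficients alongside the remainders: start with r₀ = 256 = a·1 + b·0 (s = 1, t = 0) and r₁ = 155 = a·0 + b·1 (s = 0, t = 1); each new remainder r_{k+1} = r_{k-1} − q_k·r_k inherits s_{k+1} = s_{k-1} − q_k·s_k, t_{k+1} = t_{k-1} − q_k·t_k, so r_k = a·s_k + b·t_k at every step:
  q = 1: r = 101, s = 1 − 1·0 = 1, t = 0 − 1·1 = -1  (check: 256·1 + 155·(-1) = 101)
  q = 1: r = 54, s = 0 − 1·1 = -1, t = 1 − 1·(-1) = 2  (check: 256·(-1) + 155·2 = 54)
  q = 1: r = 47, s = 1 − 1·(-1) = 2, t = -1 − 1·2 = -3  (check: 256·2 + 155·(-3) = 47)
  q = 1: r = 7, s = -1 − 1·2 = -3, t = 2 − 1·(-3) = 5  (check: 256·(-3) + 155·5 = 7)
  q = 6: r = 5, s = 2 − 6·(-3) = 20, t = -3 − 6·5 = -33  (check: 256·20 + 155·(-33) = 5)
  q = 1: r = 2, s = -3 − 1·20 = -23, t = 5 − 1·(-33) = 38  (check: 256·(-23) + 155·38 = 2)
  q = 2: r = 1, s = 20 − 2·(-23) = 66, t = -33 − 2·38 = -109  (check: 256·66 + 155·(-109) = 1)
The row with r = 1 (the gcd) gives the Bezout coefficients s = 66, t = -109.
Result: 256 · (66) + 155 · (-109) = 1.

gcd(256, 155) = 1; s = 66, t = -109 (check: 256·66 + 155·(-109) = 1).


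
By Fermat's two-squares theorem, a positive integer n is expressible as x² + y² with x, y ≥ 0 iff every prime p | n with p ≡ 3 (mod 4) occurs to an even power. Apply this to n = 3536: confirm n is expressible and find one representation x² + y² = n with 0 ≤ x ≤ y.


Step 1: Factor n = 3536 = 2^4 · 13 · 17.
Step 2: Check the mod-4 condition on each prime factor: 2 = 2 (special); 13 ≡ 1 (mod 4), exponent 1; 17 ≡ 1 (mod 4), exponent 1.
All primes ≡ 3 (mod 4) appear to even exponent (or don't appear), so by the two-squares theorem n IS expressible as a sum of two squares.
Step 3: Build a representation. Group n = k² · m with k = 4 and m = 13 · 17 = 221 (a product of primes ≡ 1 (mod 4)); a representation of m scales to one of n via (k·x)² + (k·y)² = k²(x² + y²). Each prime p ≡ 1 (mod 4) is itself a sum of two squares; find a² by testing p − a² for a perfect square:
  13: 13 − 1² = 12, 13 − 2² = 9 = 3² ⇒ 13 = 2² + 3².
  17: 17 − 1² = 16 = 4² ⇒ 17 = 1² + 4².
  Combine using the Brahmagupta–Fibonacci identity (a² + b²)(c² + d²) = (ac − bd)² + (ad + bc)² = (ac + bd)² + (ad − bc)²:
  13 · 17 = 221: from (2² + 3²)(1² + 4²), take (2·1 − 3·4, 2·4 + 3·1) = (2 − 12, 8 + 3) = (-10, 11); dropping signs (only squares matter) gives (10, 11); check 10² + 11² = 100 + 121 = 221 ✓.
  Scale by k = 4: (4·10, 4·11) = (40, 44).
Step 4: Order so x ≤ y and verify: 40² + 44² = 1600 + 1936 = 3536 = n. ✓

n = 3536 = 40² + 44² (one valid representation with x ≤ y).


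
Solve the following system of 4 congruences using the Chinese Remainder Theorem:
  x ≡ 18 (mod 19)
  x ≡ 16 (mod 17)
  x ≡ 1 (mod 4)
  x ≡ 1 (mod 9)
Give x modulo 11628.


Product of moduli M = 19 · 17 · 4 · 9 = 11628.
Merge one congruence at a time:
  Start: x ≡ 18 (mod 19).
  Combine with x ≡ 16 (mod 17); new modulus lcm = 323.
    Write x = 18 + 19·t and substitute into x ≡ 16 (mod 17): 19·t ≡ 16 − 18 = -2 (mod 17).
    Reduce coefficients mod 17: 2·t ≡ 15 (mod 17).
    The inverse of 2 mod 17 is 9 (since 2·9 = 18 = 1·17 + 1), so t ≡ 9·15 = 135 ≡ 16 (mod 17).
    Then x = 18 + 19·16 = 322, valid modulo lcm(19, 17) = 323: x ≡ 322 (mod 323).
  Combine with x ≡ 1 (mod 4); new modulus lcm = 1292.
    Write x = 322 + 323·t and substitute into x ≡ 1 (mod 4): 323·t ≡ 1 − 322 = -321 (mod 4).
    Reduce coefficients mod 4: 3·t ≡ 3 (mod 4).
    The inverse of 3 mod 4 is 3 (since 3·3 = 9 = 2·4 + 1), so t ≡ 3·3 = 9 ≡ 1 (mod 4).
    Then x = 322 + 323·1 = 645, valid modulo lcm(323, 4) = 1292: x ≡ 645 (mod 1292).
  Combine with x ≡ 1 (mod 9); new modulus lcm = 11628.
    Write x = 645 + 1292·t and substitute into x ≡ 1 (mod 9): 1292·t ≡ 1 − 645 = -644 (mod 9).
    Reduce coefficients mod 9: 5·t ≡ 4 (mod 9).
    The inverse of 5 mod 9 is 2 (since 5·2 = 10 = 1·9 + 1), so t ≡ 2·4 = 8 ≡ 8 (mod 9).
    Then x = 645 + 1292·8 = 10981, valid modulo lcm(1292, 9) = 11628: x ≡ 10981 (mod 11628).
Verify against each original: 10981 mod 19 = 18, 10981 mod 17 = 16, 10981 mod 4 = 1, 10981 mod 9 = 1.

x ≡ 10981 (mod 11628).


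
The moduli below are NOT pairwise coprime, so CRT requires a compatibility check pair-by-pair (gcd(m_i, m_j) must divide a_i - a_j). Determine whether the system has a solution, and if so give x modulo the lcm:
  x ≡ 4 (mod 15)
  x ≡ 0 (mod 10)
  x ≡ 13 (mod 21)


Moduli 15, 10, 21 are not pairwise coprime, so CRT works modulo lcm(m_i) when all pairwise compatibility conditions hold.
Pairwise compatibility: gcd(m_i, m_j) must divide a_i - a_j for every pair.
Merge one congruence at a time:
  Start: x ≡ 4 (mod 15).
  Combine with x ≡ 0 (mod 10): gcd(15, 10) = 5, and 0 - 4 = -4 is NOT divisible by 5.
    ⇒ system is inconsistent (no integer solution).

No solution (the system is inconsistent).


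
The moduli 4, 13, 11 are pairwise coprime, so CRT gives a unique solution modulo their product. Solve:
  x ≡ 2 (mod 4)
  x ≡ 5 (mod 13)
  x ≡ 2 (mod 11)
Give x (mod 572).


Moduli 4, 13, 11 are pairwise coprime; by CRT there is a unique solution modulo M = 4 · 13 · 11 = 572.
Solve pairwise, accumulating the modulus:
  Start with x ≡ 2 (mod 4).
  Combine with x ≡ 5 (mod 13): since gcd(4, 13) = 1, we get a unique residue mod 52.
    Write x = 2 + 4·t and substitute into x ≡ 5 (mod 13): 4·t ≡ 5 − 2 = 3 (mod 13).
    The inverse of 4 mod 13 is 10 (since 4·10 = 40 = 3·13 + 1), so t ≡ 10·3 = 30 ≡ 4 (mod 13).
    Then x = 2 + 4·4 = 18, valid modulo lcm(4, 13) = 52: x ≡ 18 (mod 52).
  Combine with x ≡ 2 (mod 11): since gcd(52, 11) = 1, we get a unique residue mod 572.
    Write x = 18 + 52·t and substitute into x ≡ 2 (mod 11): 52·t ≡ 2 − 18 = -16 (mod 11).
    Reduce coefficients mod 11: 8·t ≡ 6 (mod 11).
    The inverse of 8 mod 11 is 7 (since 8·7 = 56 = 5·11 + 1), so t ≡ 7·6 = 42 ≡ 9 (mod 11).
    Then x = 18 + 52·9 = 486, valid modulo lcm(52, 11) = 572: x ≡ 486 (mod 572).
Verify: 486 mod 4 = 2 ✓, 486 mod 13 = 5 ✓, 486 mod 11 = 2 ✓.

x ≡ 486 (mod 572).


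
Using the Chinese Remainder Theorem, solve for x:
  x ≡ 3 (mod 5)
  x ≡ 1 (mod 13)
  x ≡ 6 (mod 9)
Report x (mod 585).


Moduli 5, 13, 9 are pairwise coprime; by CRT there is a unique solution modulo M = 5 · 13 · 9 = 585.
Solve pairwise, accumulating the modulus:
  Start with x ≡ 3 (mod 5).
  Combine with x ≡ 1 (mod 13): since gcd(5, 13) = 1, we get a unique residue mod 65.
    Write x = 3 + 5·t and substitute into x ≡ 1 (mod 13): 5·t ≡ 1 − 3 = -2 (mod 13).
    Reduce coefficients mod 13: 5·t ≡ 11 (mod 13).
    The inverse of 5 mod 13 is 8 (since 5·8 = 40 = 3·13 + 1), so t ≡ 8·11 = 88 ≡ 10 (mod 13).
    Then x = 3 + 5·10 = 53, valid modulo lcm(5, 13) = 65: x ≡ 53 (mod 65).
  Combine with x ≡ 6 (mod 9): since gcd(65, 9) = 1, we get a unique residue mod 585.
    Write x = 53 + 65·t and substitute into x ≡ 6 (mod 9): 65·t ≡ 6 − 53 = -47 (mod 9).
    Reduce coefficients mod 9: 2·t ≡ 7 (mod 9).
    The inverse of 2 mod 9 is 5 (since 2·5 = 10 = 1·9 + 1), so t ≡ 5·7 = 35 ≡ 8 (mod 9).
    Then x = 53 + 65·8 = 573, valid modulo lcm(65, 9) = 585: x ≡ 573 (mod 585).
Verify: 573 mod 5 = 3 ✓, 573 mod 13 = 1 ✓, 573 mod 9 = 6 ✓.

x ≡ 573 (mod 585).


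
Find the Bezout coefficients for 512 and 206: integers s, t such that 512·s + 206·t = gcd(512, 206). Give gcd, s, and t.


Euclidean algorithm on (512, 206) — divide until remainder is 0:
  512 = 2 · 206 + 100
  206 = 2 · 100 + 6
  100 = 16 · 6 + 4
  6 = 1 · 4 + 2
  4 = 2 · 2 + 0
gcd(512, 206) = 2.
Track Bezout coefficients alongside the remainders: start with r₀ = 512 = a·1 + b·0 (s = 1, t = 0) and r₁ = 206 = a·0 + b·1 (s = 0, t = 1); each new remainder r_{k+1} = r_{k-1} − q_k·r_k inherits s_{k+1} = s_{k-1} − q_k·s_k, t_{k+1} = t_{k-1} − q_k·t_k, so r_k = a·s_k + b·t_k at every step:
  q = 2: r = 100, s = 1 − 2·0 = 1, t = 0 − 2·1 = -2  (check: 512·1 + 206·(-2) = 100)
  q = 2: r = 6, s = 0 − 2·1 = -2, t = 1 − 2·(-2) = 5  (check: 512·(-2) + 206·5 = 6)
  q = 16: r = 4, s = 1 − 16·(-2) = 33, t = -2 − 16·5 = -82  (check: 512·33 + 206·(-82) = 4)
  q = 1: r = 2, s = -2 − 1·33 = -35, t = 5 − 1·(-82) = 87  (check: 512·(-35) + 206·87 = 2)
The row with r = 2 (the gcd) gives the Bezout coefficients s = -35, t = 87.
Result: 512 · (-35) + 206 · (87) = 2.

gcd(512, 206) = 2; s = -35, t = 87 (check: 512·(-35) + 206·87 = 2).


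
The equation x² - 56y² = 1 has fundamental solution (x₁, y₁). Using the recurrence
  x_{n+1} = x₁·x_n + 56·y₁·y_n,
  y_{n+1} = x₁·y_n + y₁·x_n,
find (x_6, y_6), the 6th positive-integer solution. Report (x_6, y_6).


Step 1: Find the fundamental solution (x₁, y₁) of x² - 56y² = 1.
  Expand √56 as a continued fraction. a₀ = ⌊√56⌋ = 7; iterate m_{k+1} = d_k·a_k − m_k, d_{k+1} = (56 − m_{k+1}²)/d_k, a_{k+1} = ⌊(a₀ + m_{k+1})/d_{k+1}⌋ (starting m₀ = 0, d₀ = 1), with convergents p_k = a_k·p_{k-1} + p_{k-2}, q_k = a_k·q_{k-1} + q_{k-2} (p₋₁ = 1, q₋₁ = 0):
  k = 0: a₀ = 7; p₀/q₀ = 7/1; p₀² − 56·q₀² = 49 − 56 = -7.
  k = 1: m = 7, d = 7, a = ⌊(7 + 7)/7⌋ = 2; p/q = (2·7 + 1)/(2·1 + 0) = 15/2; p² − 56·q² = 225 − 224 = 1.
  The first convergent with p² − 56·q² = 1 gives the fundamental solution (x₁, y₁) = (15, 2).
Step 2: Apply the recurrence (x_{n+1}, y_{n+1}) = (x₁x_n + 56y₁y_n, x₁y_n + y₁x_n) repeatedly.
  From (x_1, y_1) = (15, 2): x_2 = 15·15 + 56·2·2 = 449; y_2 = 15·2 + 2·15 = 60.
  From (x_2, y_2) = (449, 60): x_3 = 15·449 + 56·2·60 = 13455; y_3 = 15·60 + 2·449 = 1798.
  From (x_3, y_3) = (13455, 1798): x_4 = 15·13455 + 56·2·1798 = 403201; y_4 = 15·1798 + 2·13455 = 53880.
  From (x_4, y_4) = (403201, 53880): x_5 = 15·403201 + 56·2·53880 = 12082575; y_5 = 15·53880 + 2·403201 = 1614602.
  From (x_5, y_5) = (12082575, 1614602): x_6 = 15·12082575 + 56·2·1614602 = 362074049; y_6 = 15·1614602 + 2·12082575 = 48384180.
Step 3: Verify x_6² - 56·y_6² = 131097616959254401 - 131097616959254400 = 1 (should be 1). ✓

(x_1, y_1) = (15, 2); (x_6, y_6) = (362074049, 48384180).


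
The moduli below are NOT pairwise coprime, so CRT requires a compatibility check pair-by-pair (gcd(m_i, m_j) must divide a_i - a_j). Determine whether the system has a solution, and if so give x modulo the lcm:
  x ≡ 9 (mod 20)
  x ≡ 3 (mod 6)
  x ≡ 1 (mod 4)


Moduli 20, 6, 4 are not pairwise coprime, so CRT works modulo lcm(m_i) when all pairwise compatibility conditions hold.
Pairwise compatibility: gcd(m_i, m_j) must divide a_i - a_j for every pair.
Merge one congruence at a time:
  Start: x ≡ 9 (mod 20).
  Combine with x ≡ 3 (mod 6): gcd(20, 6) = 2; 3 - 9 = -6, which IS divisible by 2, so compatible.
    Write x = 9 + 20·t and substitute into x ≡ 3 (mod 6): 20·t ≡ 3 − 9 = -6 (mod 6).
    Divide the congruence (and modulus) by g = 2: 10·t ≡ -3 (mod 3).
    Reduce coefficients mod 3: 1·t ≡ 0 (mod 3).
    So t ≡ 0 (mod 3).
    Then x = 9 + 20·0 = 9, valid modulo lcm(20, 6) = 60: x ≡ 9 (mod 60).
  Combine with x ≡ 1 (mod 4): gcd(60, 4) = 4; 1 - 9 = -8, which IS divisible by 4, so compatible.
    Write x = 9 + 60·t and substitute into x ≡ 1 (mod 4): 60·t ≡ 1 − 9 = -8 (mod 4).
    Divide the congruence (and modulus) by g = 4: 15·t ≡ -2 (mod 1).
    Modulo 1 every t works; take t = 0.
    Then x = 9 + 60·0 = 9, valid modulo lcm(60, 4) = 60: x ≡ 9 (mod 60).
Verify: 9 mod 20 = 9, 9 mod 6 = 3, 9 mod 4 = 1.

x ≡ 9 (mod 60).


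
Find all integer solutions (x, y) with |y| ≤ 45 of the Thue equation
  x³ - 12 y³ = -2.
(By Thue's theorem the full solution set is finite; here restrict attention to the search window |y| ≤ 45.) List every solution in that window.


The equation is x³ - 12y³ = -2. For fixed y, x³ = 12·y³ − 2, so a solution requires the RHS to be a perfect cube.
Strategy: iterate y from -45 to 45, compute RHS = 12·y³ − 2, and check whether it is a (positive or negative) perfect cube.
Check small values of y:
  y = 0: RHS = -2 is not a perfect cube.
  y = 1: RHS = 10 is not a perfect cube.
  y = -1: RHS = -14 is not a perfect cube.
  y = 2: RHS = 94 is not a perfect cube.
  y = -2: RHS = -98 is not a perfect cube.
  y = 3: RHS = 322 is not a perfect cube.
  y = -3: RHS = -326 is not a perfect cube.
Continuing the search up to |y| = 45 finds no solutions either.
No (x, y) in the scanned range satisfies the equation.

No integer solutions with |y| ≤ 45.


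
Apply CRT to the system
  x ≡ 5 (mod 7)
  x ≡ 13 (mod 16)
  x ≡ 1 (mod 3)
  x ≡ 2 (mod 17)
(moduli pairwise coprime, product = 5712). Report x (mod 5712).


Product of moduli M = 7 · 16 · 3 · 17 = 5712.
Merge one congruence at a time:
  Start: x ≡ 5 (mod 7).
  Combine with x ≡ 13 (mod 16); new modulus lcm = 112.
    Write x = 5 + 7·t and substitute into x ≡ 13 (mod 16): 7·t ≡ 13 − 5 = 8 (mod 16).
    The inverse of 7 mod 16 is 7 (since 7·7 = 49 = 3·16 + 1), so t ≡ 7·8 = 56 ≡ 8 (mod 16).
    Then x = 5 + 7·8 = 61, valid modulo lcm(7, 16) = 112: x ≡ 61 (mod 112).
  Combine with x ≡ 1 (mod 3); new modulus lcm = 336.
    Write x = 61 + 112·t and substitute into x ≡ 1 (mod 3): 112·t ≡ 1 − 61 = -60 (mod 3).
    Reduce coefficients mod 3: 1·t ≡ 0 (mod 3).
    So t ≡ 0 (mod 3).
    Then x = 61 + 112·0 = 61, valid modulo lcm(112, 3) = 336: x ≡ 61 (mod 336).
  Combine with x ≡ 2 (mod 17); new modulus lcm = 5712.
    Write x = 61 + 336·t and substitute into x ≡ 2 (mod 17): 336·t ≡ 2 − 61 = -59 (mod 17).
    Reduce coefficients mod 17: 13·t ≡ 9 (mod 17).
    The inverse of 13 mod 17 is 4 (since 13·4 = 52 = 3·17 + 1), so t ≡ 4·9 = 36 ≡ 2 (mod 17).
    Then x = 61 + 336·2 = 733, valid modulo lcm(336, 17) = 5712: x ≡ 733 (mod 5712).
Verify against each original: 733 mod 7 = 5, 733 mod 16 = 13, 733 mod 3 = 1, 733 mod 17 = 2.

x ≡ 733 (mod 5712).


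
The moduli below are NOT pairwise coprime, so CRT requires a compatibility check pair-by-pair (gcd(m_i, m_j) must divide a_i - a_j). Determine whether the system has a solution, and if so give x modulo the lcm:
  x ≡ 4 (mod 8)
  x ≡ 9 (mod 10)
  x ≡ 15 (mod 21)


Moduli 8, 10, 21 are not pairwise coprime, so CRT works modulo lcm(m_i) when all pairwise compatibility conditions hold.
Pairwise compatibility: gcd(m_i, m_j) must divide a_i - a_j for every pair.
Merge one congruence at a time:
  Start: x ≡ 4 (mod 8).
  Combine with x ≡ 9 (mod 10): gcd(8, 10) = 2, and 9 - 4 = 5 is NOT divisible by 2.
    ⇒ system is inconsistent (no integer solution).

No solution (the system is inconsistent).


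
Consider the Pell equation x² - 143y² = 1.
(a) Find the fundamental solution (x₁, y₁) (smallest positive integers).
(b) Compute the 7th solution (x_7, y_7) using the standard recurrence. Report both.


Step 1: Find the fundamental solution (x₁, y₁) of x² - 143y² = 1.
  Expand √143 as a continued fraction. a₀ = ⌊√143⌋ = 11; iterate m_{k+1} = d_k·a_k − m_k, d_{k+1} = (143 − m_{k+1}²)/d_k, a_{k+1} = ⌊(a₀ + m_{k+1})/d_{k+1}⌋ (starting m₀ = 0, d₀ = 1), with convergents p_k = a_k·p_{k-1} + p_{k-2}, q_k = a_k·q_{k-1} + q_{k-2} (p₋₁ = 1, q₋₁ = 0):
  k = 0: a₀ = 11; p₀/q₀ = 11/1; p₀² − 143·q₀² = 121 − 143 = -22.
  k = 1: m = 11, d = 22, a = ⌊(11 + 11)/22⌋ = 1; p/q = (1·11 + 1)/(1·1 + 0) = 12/1; p² − 143·q² = 144 − 143 = 1.
  The first convergent with p² − 143·q² = 1 gives the fundamental solution (x₁, y₁) = (12, 1).
Step 2: Apply the recurrence (x_{n+1}, y_{n+1}) = (x₁x_n + 143y₁y_n, x₁y_n + y₁x_n) repeatedly.
  From (x_1, y_1) = (12, 1): x_2 = 12·12 + 143·1·1 = 287; y_2 = 12·1 + 1·12 = 24.
  From (x_2, y_2) = (287, 24): x_3 = 12·287 + 143·1·24 = 6876; y_3 = 12·24 + 1·287 = 575.
  From (x_3, y_3) = (6876, 575): x_4 = 12·6876 + 143·1·575 = 164737; y_4 = 12·575 + 1·6876 = 13776.
  From (x_4, y_4) = (164737, 13776): x_5 = 12·164737 + 143·1·13776 = 3946812; y_5 = 12·13776 + 1·164737 = 330049.
  From (x_5, y_5) = (3946812, 330049): x_6 = 12·3946812 + 143·1·330049 = 94558751; y_6 = 12·330049 + 1·3946812 = 7907400.
  From (x_6, y_6) = (94558751, 7907400): x_7 = 12·94558751 + 143·1·7907400 = 2265463212; y_7 = 12·7907400 + 1·94558751 = 189447551.
Step 3: Verify x_7² - 143·y_7² = 5132323564925356944 - 5132323564925356943 = 1 (should be 1). ✓

(x_1, y_1) = (12, 1); (x_7, y_7) = (2265463212, 189447551).


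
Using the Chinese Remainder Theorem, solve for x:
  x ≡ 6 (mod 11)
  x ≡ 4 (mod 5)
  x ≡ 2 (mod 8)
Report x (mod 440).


Moduli 11, 5, 8 are pairwise coprime; by CRT there is a unique solution modulo M = 11 · 5 · 8 = 440.
Solve pairwise, accumulating the modulus:
  Start with x ≡ 6 (mod 11).
  Combine with x ≡ 4 (mod 5): since gcd(11, 5) = 1, we get a unique residue mod 55.
    Write x = 6 + 11·t and substitute into x ≡ 4 (mod 5): 11·t ≡ 4 − 6 = -2 (mod 5).
    Reduce coefficients mod 5: 1·t ≡ 3 (mod 5).
    So t ≡ 3 (mod 5).
    Then x = 6 + 11·3 = 39, valid modulo lcm(11, 5) = 55: x ≡ 39 (mod 55).
  Combine with x ≡ 2 (mod 8): since gcd(55, 8) = 1, we get a unique residue mod 440.
    Write x = 39 + 55·t and substitute into x ≡ 2 (mod 8): 55·t ≡ 2 − 39 = -37 (mod 8).
    Reduce coefficients mod 8: 7·t ≡ 3 (mod 8).
    The inverse of 7 mod 8 is 7 (since 7·7 = 49 = 6·8 + 1), so t ≡ 7·3 = 21 ≡ 5 (mod 8).
    Then x = 39 + 55·5 = 314, valid modulo lcm(55, 8) = 440: x ≡ 314 (mod 440).
Verify: 314 mod 11 = 6 ✓, 314 mod 5 = 4 ✓, 314 mod 8 = 2 ✓.

x ≡ 314 (mod 440).


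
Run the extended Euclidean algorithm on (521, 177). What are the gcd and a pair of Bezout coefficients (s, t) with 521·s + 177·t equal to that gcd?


Euclidean algorithm on (521, 177) — divide until remainder is 0:
  521 = 2 · 177 + 167
  177 = 1 · 167 + 10
  167 = 16 · 10 + 7
  10 = 1 · 7 + 3
  7 = 2 · 3 + 1
  3 = 3 · 1 + 0
gcd(521, 177) = 1.
Track Bezout coefficients alongside the remainders: start with r₀ = 521 = a·1 + b·0 (s = 1, t = 0) and r₁ = 177 = a·0 + b·1 (s = 0, t = 1); each new remainder r_{k+1} = r_{k-1} − q_k·r_k inherits s_{k+1} = s_{k-1} − q_k·s_k, t_{k+1} = t_{k-1} − q_k·t_k, so r_k = a·s_k + b·t_k at every step:
  q = 2: r = 167, s = 1 − 2·0 = 1, t = 0 − 2·1 = -2  (check: 521·1 + 177·(-2) = 167)
  q = 1: r = 10, s = 0 − 1·1 = -1, t = 1 − 1·(-2) = 3  (check: 521·(-1) + 177·3 = 10)
  q = 16: r = 7, s = 1 − 16·(-1) = 17, t = -2 − 16·3 = -50  (check: 521·17 + 177·(-50) = 7)
  q = 1: r = 3, s = -1 − 1·17 = -18, t = 3 − 1·(-50) = 53  (check: 521·(-18) + 177·53 = 3)
  q = 2: r = 1, s = 17 − 2·(-18) = 53, t = -50 − 2·53 = -156  (check: 521·53 + 177·(-156) = 1)
The row with r = 1 (the gcd) gives the Bezout coefficients s = 53, t = -156.
Result: 521 · (53) + 177 · (-156) = 1.

gcd(521, 177) = 1; s = 53, t = -156 (check: 521·53 + 177·(-156) = 1).


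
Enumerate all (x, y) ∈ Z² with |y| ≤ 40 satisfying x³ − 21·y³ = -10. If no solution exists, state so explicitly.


The equation is x³ - 21y³ = -10. For fixed y, x³ = 21·y³ − 10, so a solution requires the RHS to be a perfect cube.
Strategy: iterate y from -40 to 40, compute RHS = 21·y³ − 10, and check whether it is a (positive or negative) perfect cube.
Check small values of y:
  y = 0: RHS = -10 is not a perfect cube.
  y = 1: RHS = 11 is not a perfect cube.
  y = -1: RHS = -31 is not a perfect cube.
  y = 2: RHS = 158 is not a perfect cube.
  y = -2: RHS = -178 is not a perfect cube.
  y = 3: RHS = 557 is not a perfect cube.
  y = -3: RHS = -577 is not a perfect cube.
Continuing the search up to |y| = 40 finds no solutions either.
No (x, y) in the scanned range satisfies the equation.

No integer solutions with |y| ≤ 40.


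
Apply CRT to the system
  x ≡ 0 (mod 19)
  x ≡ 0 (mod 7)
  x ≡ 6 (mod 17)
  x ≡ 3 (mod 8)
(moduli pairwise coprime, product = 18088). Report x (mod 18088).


Product of moduli M = 19 · 7 · 17 · 8 = 18088.
Merge one congruence at a time:
  Start: x ≡ 0 (mod 19).
  Combine with x ≡ 0 (mod 7); new modulus lcm = 133.
    Write x = 0 + 19·t and substitute into x ≡ 0 (mod 7): 19·t ≡ 0 − 0 = 0 (mod 7).
    Reduce coefficients mod 7: 5·t ≡ 0 (mod 7).
    The inverse of 5 mod 7 is 3 (since 5·3 = 15 = 2·7 + 1), so t ≡ 3·0 = 0 ≡ 0 (mod 7).
    Then x = 0 + 19·0 = 0, valid modulo lcm(19, 7) = 133: x ≡ 0 (mod 133).
  Combine with x ≡ 6 (mod 17); new modulus lcm = 2261.
    Write x = 0 + 133·t and substitute into x ≡ 6 (mod 17): 133·t ≡ 6 − 0 = 6 (mod 17).
    Reduce coefficients mod 17: 14·t ≡ 6 (mod 17).
    The inverse of 14 mod 17 is 11 (since 14·11 = 154 = 9·17 + 1), so t ≡ 11·6 = 66 ≡ 15 (mod 17).
    Then x = 0 + 133·15 = 1995, valid modulo lcm(133, 17) = 2261: x ≡ 1995 (mod 2261).
  Combine with x ≡ 3 (mod 8); new modulus lcm = 18088.
    Write x = 1995 + 2261·t and substitute into x ≡ 3 (mod 8): 2261·t ≡ 3 − 1995 = -1992 (mod 8).
    Reduce coefficients mod 8: 5·t ≡ 0 (mod 8).
    The inverse of 5 mod 8 is 5 (since 5·5 = 25 = 3·8 + 1), so t ≡ 5·0 = 0 ≡ 0 (mod 8).
    Then x = 1995 + 2261·0 = 1995, valid modulo lcm(2261, 8) = 18088: x ≡ 1995 (mod 18088).
Verify against each original: 1995 mod 19 = 0, 1995 mod 7 = 0, 1995 mod 17 = 6, 1995 mod 8 = 3.

x ≡ 1995 (mod 18088).


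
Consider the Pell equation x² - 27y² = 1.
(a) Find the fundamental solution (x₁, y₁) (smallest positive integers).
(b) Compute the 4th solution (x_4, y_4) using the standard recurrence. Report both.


Step 1: Find the fundamental solution (x₁, y₁) of x² - 27y² = 1.
  Expand √27 as a continued fraction. a₀ = ⌊√27⌋ = 5; iterate m_{k+1} = d_k·a_k − m_k, d_{k+1} = (27 − m_{k+1}²)/d_k, a_{k+1} = ⌊(a₀ + m_{k+1})/d_{k+1}⌋ (starting m₀ = 0, d₀ = 1), with convergents p_k = a_k·p_{k-1} + p_{k-2}, q_k = a_k·q_{k-1} + q_{k-2} (p₋₁ = 1, q₋₁ = 0):
  k = 0: a₀ = 5; p₀/q₀ = 5/1; p₀² − 27·q₀² = 25 − 27 = -2.
  k = 1: m = 5, d = 2, a = ⌊(5 + 5)/2⌋ = 5; p/q = (5·5 + 1)/(5·1 + 0) = 26/5; p² − 27·q² = 676 − 675 = 1.
  The first convergent with p² − 27·q² = 1 gives the fundamental solution (x₁, y₁) = (26, 5).
Step 2: Apply the recurrence (x_{n+1}, y_{n+1}) = (x₁x_n + 27y₁y_n, x₁y_n + y₁x_n) repeatedly.
  From (x_1, y_1) = (26, 5): x_2 = 26·26 + 27·5·5 = 1351; y_2 = 26·5 + 5·26 = 260.
  From (x_2, y_2) = (1351, 260): x_3 = 26·1351 + 27·5·260 = 70226; y_3 = 26·260 + 5·1351 = 13515.
  From (x_3, y_3) = (70226, 13515): x_4 = 26·70226 + 27·5·13515 = 3650401; y_4 = 26·13515 + 5·70226 = 702520.
Step 3: Verify x_4² - 27·y_4² = 13325427460801 - 13325427460800 = 1 (should be 1). ✓

(x_1, y_1) = (26, 5); (x_4, y_4) = (3650401, 702520).


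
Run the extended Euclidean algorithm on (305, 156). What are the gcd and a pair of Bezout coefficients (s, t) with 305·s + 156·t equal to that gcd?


Euclidean algorithm on (305, 156) — divide until remainder is 0:
  305 = 1 · 156 + 149
  156 = 1 · 149 + 7
  149 = 21 · 7 + 2
  7 = 3 · 2 + 1
  2 = 2 · 1 + 0
gcd(305, 156) = 1.
Track Bezout coefficients alongside the remainders: start with r₀ = 305 = a·1 + b·0 (s = 1, t = 0) and r₁ = 156 = a·0 + b·1 (s = 0, t = 1); each new remainder r_{k+1} = r_{k-1} − q_k·r_k inherits s_{k+1} = s_{k-1} − q_k·s_k, t_{k+1} = t_{k-1} − q_k·t_k, so r_k = a·s_k + b·t_k at every step:
  q = 1: r = 149, s = 1 − 1·0 = 1, t = 0 − 1·1 = -1  (check: 305·1 + 156·(-1) = 149)
  q = 1: r = 7, s = 0 − 1·1 = -1, t = 1 − 1·(-1) = 2  (check: 305·(-1) + 156·2 = 7)
  q = 21: r = 2, s = 1 − 21·(-1) = 22, t = -1 − 21·2 = -43  (check: 305·22 + 156·(-43) = 2)
  q = 3: r = 1, s = -1 − 3·22 = -67, t = 2 − 3·(-43) = 131  (check: 305·(-67) + 156·131 = 1)
The row with r = 1 (the gcd) gives the Bezout coefficients s = -67, t = 131.
Result: 305 · (-67) + 156 · (131) = 1.

gcd(305, 156) = 1; s = -67, t = 131 (check: 305·(-67) + 156·131 = 1).


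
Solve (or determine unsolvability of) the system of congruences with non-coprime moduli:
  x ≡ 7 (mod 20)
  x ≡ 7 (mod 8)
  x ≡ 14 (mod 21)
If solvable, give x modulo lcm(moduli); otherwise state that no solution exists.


Moduli 20, 8, 21 are not pairwise coprime, so CRT works modulo lcm(m_i) when all pairwise compatibility conditions hold.
Pairwise compatibility: gcd(m_i, m_j) must divide a_i - a_j for every pair.
Merge one congruence at a time:
  Start: x ≡ 7 (mod 20).
  Combine with x ≡ 7 (mod 8): gcd(20, 8) = 4; 7 - 7 = 0, which IS divisible by 4, so compatible.
    Write x = 7 + 20·t and substitute into x ≡ 7 (mod 8): 20·t ≡ 7 − 7 = 0 (mod 8).
    Divide the congruence (and modulus) by g = 4: 5·t ≡ 0 (mod 2).
    Reduce coefficients mod 2: 1·t ≡ 0 (mod 2).
    So t ≡ 0 (mod 2).
    Then x = 7 + 20·0 = 7, valid modulo lcm(20, 8) = 40: x ≡ 7 (mod 40).
  Combine with x ≡ 14 (mod 21): gcd(40, 21) = 1; 14 - 7 = 7, which IS divisible by 1, so compatible.
    Write x = 7 + 40·t and substitute into x ≡ 14 (mod 21): 40·t ≡ 14 − 7 = 7 (mod 21).
    Reduce coefficients mod 21: 19·t ≡ 7 (mod 21).
    The inverse of 19 mod 21 is 10 (since 19·10 = 190 = 9·21 + 1), so t ≡ 10·7 = 70 ≡ 7 (mod 21).
    Then x = 7 + 40·7 = 287, valid modulo lcm(40, 21) = 840: x ≡ 287 (mod 840).
Verify: 287 mod 20 = 7, 287 mod 8 = 7, 287 mod 21 = 14.

x ≡ 287 (mod 840).


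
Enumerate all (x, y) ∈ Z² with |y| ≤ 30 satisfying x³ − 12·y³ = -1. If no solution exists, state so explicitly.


The equation is x³ - 12y³ = -1. For fixed y, x³ = 12·y³ − 1, so a solution requires the RHS to be a perfect cube.
Strategy: iterate y from -30 to 30, compute RHS = 12·y³ − 1, and check whether it is a (positive or negative) perfect cube.
Check small values of y:
  y = 0: RHS = -1 = (-1)³ ⇒ x = -1 works.
  y = 1: RHS = 11 is not a perfect cube.
  y = -1: RHS = -13 is not a perfect cube.
  y = 2: RHS = 95 is not a perfect cube.
  y = -2: RHS = -97 is not a perfect cube.
  y = 3: RHS = 323 is not a perfect cube.
  y = -3: RHS = -325 is not a perfect cube.
Continuing the search up to |y| = 30 finds no further solutions beyond those listed.
Collected solutions: (-1, 0).

Solutions (with |y| ≤ 30): (-1, 0).


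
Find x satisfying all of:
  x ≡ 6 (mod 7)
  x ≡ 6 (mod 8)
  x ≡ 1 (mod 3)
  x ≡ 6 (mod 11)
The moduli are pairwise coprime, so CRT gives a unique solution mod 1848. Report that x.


Product of moduli M = 7 · 8 · 3 · 11 = 1848.
Merge one congruence at a time:
  Start: x ≡ 6 (mod 7).
  Combine with x ≡ 6 (mod 8); new modulus lcm = 56.
    Write x = 6 + 7·t and substitute into x ≡ 6 (mod 8): 7·t ≡ 6 − 6 = 0 (mod 8).
    The inverse of 7 mod 8 is 7 (since 7·7 = 49 = 6·8 + 1), so t ≡ 7·0 = 0 ≡ 0 (mod 8).
    Then x = 6 + 7·0 = 6, valid modulo lcm(7, 8) = 56: x ≡ 6 (mod 56).
  Combine with x ≡ 1 (mod 3); new modulus lcm = 168.
    Write x = 6 + 56·t and substitute into x ≡ 1 (mod 3): 56·t ≡ 1 − 6 = -5 (mod 3).
    Reduce coefficients mod 3: 2·t ≡ 1 (mod 3).
    The inverse of 2 mod 3 is 2 (since 2·2 = 4 = 1·3 + 1), so t ≡ 2·1 = 2 ≡ 2 (mod 3).
    Then x = 6 + 56·2 = 118, valid modulo lcm(56, 3) = 168: x ≡ 118 (mod 168).
  Combine with x ≡ 6 (mod 11); new modulus lcm = 1848.
    Write x = 118 + 168·t and substitute into x ≡ 6 (mod 11): 168·t ≡ 6 − 118 = -112 (mod 11).
    Reduce coefficients mod 11: 3·t ≡ 9 (mod 11).
    The inverse of 3 mod 11 is 4 (since 3·4 = 12 = 1·11 + 1), so t ≡ 4·9 = 36 ≡ 3 (mod 11).
    Then x = 118 + 168·3 = 622, valid modulo lcm(168, 11) = 1848: x ≡ 622 (mod 1848).
Verify against each original: 622 mod 7 = 6, 622 mod 8 = 6, 622 mod 3 = 1, 622 mod 11 = 6.

x ≡ 622 (mod 1848).


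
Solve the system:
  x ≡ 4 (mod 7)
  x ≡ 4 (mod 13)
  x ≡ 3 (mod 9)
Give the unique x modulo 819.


Moduli 7, 13, 9 are pairwise coprime; by CRT there is a unique solution modulo M = 7 · 13 · 9 = 819.
Solve pairwise, accumulating the modulus:
  Start with x ≡ 4 (mod 7).
  Combine with x ≡ 4 (mod 13): since gcd(7, 13) = 1, we get a unique residue mod 91.
    Write x = 4 + 7·t and substitute into x ≡ 4 (mod 13): 7·t ≡ 4 − 4 = 0 (mod 13).
    The inverse of 7 mod 13 is 2 (since 7·2 = 14 = 1·13 + 1), so t ≡ 2·0 = 0 ≡ 0 (mod 13).
    Then x = 4 + 7·0 = 4, valid modulo lcm(7, 13) = 91: x ≡ 4 (mod 91).
  Combine with x ≡ 3 (mod 9): since gcd(91, 9) = 1, we get a unique residue mod 819.
    Write x = 4 + 91·t and substitute into x ≡ 3 (mod 9): 91·t ≡ 3 − 4 = -1 (mod 9).
    Reduce coefficients mod 9: 1·t ≡ 8 (mod 9).
    So t ≡ 8 (mod 9).
    Then x = 4 + 91·8 = 732, valid modulo lcm(91, 9) = 819: x ≡ 732 (mod 819).
Verify: 732 mod 7 = 4 ✓, 732 mod 13 = 4 ✓, 732 mod 9 = 3 ✓.

x ≡ 732 (mod 819).


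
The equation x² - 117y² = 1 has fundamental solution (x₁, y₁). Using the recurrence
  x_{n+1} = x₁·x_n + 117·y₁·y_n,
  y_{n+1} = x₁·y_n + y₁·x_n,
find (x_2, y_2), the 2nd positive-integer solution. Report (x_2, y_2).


Step 1: Find the fundamental solution (x₁, y₁) of x² - 117y² = 1.
  Expand √117 as a continued fraction. a₀ = ⌊√117⌋ = 10; iterate m_{k+1} = d_k·a_k − m_k, d_{k+1} = (117 − m_{k+1}²)/d_k, a_{k+1} = ⌊(a₀ + m_{k+1})/d_{k+1}⌋ (starting m₀ = 0, d₀ = 1), with convergents p_k = a_k·p_{k-1} + p_{k-2}, q_k = a_k·q_{k-1} + q_{k-2} (p₋₁ = 1, q₋₁ = 0):
  k = 0: a₀ = 10; p₀/q₀ = 10/1; p₀² − 117·q₀² = 100 − 117 = -17.
  k = 1: m = 10, d = 17, a = ⌊(10 + 10)/17⌋ = 1; p/q = (1·10 + 1)/(1·1 + 0) = 11/1; p² − 117·q² = 121 − 117 = 4.
  k = 2: m = 7, d = 4, a = ⌊(10 + 7)/4⌋ = 4; p/q = (4·11 + 10)/(4·1 + 1) = 54/5; p² − 117·q² = 2916 − 2925 = -9.
  k = 3: m = 9, d = 9, a = ⌊(10 + 9)/9⌋ = 2; p/q = (2·54 + 11)/(2·5 + 1) = 119/11; p² − 117·q² = 14161 − 14157 = 4.
  k = 4: m = 9, d = 4, a = ⌊(10 + 9)/4⌋ = 4; p/q = (4·119 + 54)/(4·11 + 5) = 530/49; p² − 117·q² = 280900 − 280917 = -17.
  k = 5: m = 7, d = 17, a = ⌊(10 + 7)/17⌋ = 1; p/q = (1·530 + 119)/(1·49 + 11) = 649/60; p² − 117·q² = 421201 − 421200 = 1.
  The first convergent with p² − 117·q² = 1 gives the fundamental solution (x₁, y₁) = (649, 60).
Step 2: Apply the recurrence (x_{n+1}, y_{n+1}) = (x₁x_n + 117y₁y_n, x₁y_n + y₁x_n) repeatedly.
  From (x_1, y_1) = (649, 60): x_2 = 649·649 + 117·60·60 = 842401; y_2 = 649·60 + 60·649 = 77880.
Step 3: Verify x_2² - 117·y_2² = 709639444801 - 709639444800 = 1 (should be 1). ✓

(x_1, y_1) = (649, 60); (x_2, y_2) = (842401, 77880).


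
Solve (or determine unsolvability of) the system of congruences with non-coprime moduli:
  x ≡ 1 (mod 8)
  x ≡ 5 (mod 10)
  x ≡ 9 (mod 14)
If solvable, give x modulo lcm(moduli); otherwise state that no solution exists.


Moduli 8, 10, 14 are not pairwise coprime, so CRT works modulo lcm(m_i) when all pairwise compatibility conditions hold.
Pairwise compatibility: gcd(m_i, m_j) must divide a_i - a_j for every pair.
Merge one congruence at a time:
  Start: x ≡ 1 (mod 8).
  Combine with x ≡ 5 (mod 10): gcd(8, 10) = 2; 5 - 1 = 4, which IS divisible by 2, so compatible.
    Write x = 1 + 8·t and substitute into x ≡ 5 (mod 10): 8·t ≡ 5 − 1 = 4 (mod 10).
    Divide the congruence (and modulus) by g = 2: 4·t ≡ 2 (mod 5).
    The inverse of 4 mod 5 is 4 (since 4·4 = 16 = 3·5 + 1), so t ≡ 4·2 = 8 ≡ 3 (mod 5).
    Then x = 1 + 8·3 = 25, valid modulo lcm(8, 10) = 40: x ≡ 25 (mod 40).
  Combine with x ≡ 9 (mod 14): gcd(40, 14) = 2; 9 - 25 = -16, which IS divisible by 2, so compatible.
    Write x = 25 + 40·t and substitute into x ≡ 9 (mod 14): 40·t ≡ 9 − 25 = -16 (mod 14).
    Divide the congruence (and modulus) by g = 2: 20·t ≡ -8 (mod 7).
    Reduce coefficients mod 7: 6·t ≡ 6 (mod 7).
    The inverse of 6 mod 7 is 6 (since 6·6 = 36 = 5·7 + 1), so t ≡ 6·6 = 36 ≡ 1 (mod 7).
    Then x = 25 + 40·1 = 65, valid modulo lcm(40, 14) = 280: x ≡ 65 (mod 280).
Verify: 65 mod 8 = 1, 65 mod 10 = 5, 65 mod 14 = 9.

x ≡ 65 (mod 280).


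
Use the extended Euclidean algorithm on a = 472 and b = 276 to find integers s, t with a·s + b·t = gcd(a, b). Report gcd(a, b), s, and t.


Euclidean algorithm on (472, 276) — divide until remainder is 0:
  472 = 1 · 276 + 196
  276 = 1 · 196 + 80
  196 = 2 · 80 + 36
  80 = 2 · 36 + 8
  36 = 4 · 8 + 4
  8 = 2 · 4 + 0
gcd(472, 276) = 4.
Track Bezout coefficients alongside the remainders: start with r₀ = 472 = a·1 + b·0 (s = 1, t = 0) and r₁ = 276 = a·0 + b·1 (s = 0, t = 1); each new remainder r_{k+1} = r_{k-1} − q_k·r_k inherits s_{k+1} = s_{k-1} − q_k·s_k, t_{k+1} = t_{k-1} − q_k·t_k, so r_k = a·s_k + b·t_k at every step:
  q = 1: r = 196, s = 1 − 1·0 = 1, t = 0 − 1·1 = -1  (check: 472·1 + 276·(-1) = 196)
  q = 1: r = 80, s = 0 − 1·1 = -1, t = 1 − 1·(-1) = 2  (check: 472·(-1) + 276·2 = 80)
  q = 2: r = 36, s = 1 − 2·(-1) = 3, t = -1 − 2·2 = -5  (check: 472·3 + 276·(-5) = 36)
  q = 2: r = 8, s = -1 − 2·3 = -7, t = 2 − 2·(-5) = 12  (check: 472·(-7) + 276·12 = 8)
  q = 4: r = 4, s = 3 − 4·(-7) = 31, t = -5 − 4·12 = -53  (check: 472·31 + 276·(-53) = 4)
The row with r = 4 (the gcd) gives the Bezout coefficients s = 31, t = -53.
Result: 472 · (31) + 276 · (-53) = 4.

gcd(472, 276) = 4; s = 31, t = -53 (check: 472·31 + 276·(-53) = 4).


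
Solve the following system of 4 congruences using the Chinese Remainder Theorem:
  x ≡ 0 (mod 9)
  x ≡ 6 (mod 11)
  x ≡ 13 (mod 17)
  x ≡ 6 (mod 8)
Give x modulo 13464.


Product of moduli M = 9 · 11 · 17 · 8 = 13464.
Merge one congruence at a time:
  Start: x ≡ 0 (mod 9).
  Combine with x ≡ 6 (mod 11); new modulus lcm = 99.
    Write x = 0 + 9·t and substitute into x ≡ 6 (mod 11): 9·t ≡ 6 − 0 = 6 (mod 11).
    The inverse of 9 mod 11 is 5 (since 9·5 = 45 = 4·11 + 1), so t ≡ 5·6 = 30 ≡ 8 (mod 11).
    Then x = 0 + 9·8 = 72, valid modulo lcm(9, 11) = 99: x ≡ 72 (mod 99).
  Combine with x ≡ 13 (mod 17); new modulus lcm = 1683.
    Write x = 72 + 99·t and substitute into x ≡ 13 (mod 17): 99·t ≡ 13 − 72 = -59 (mod 17).
    Reduce coefficients mod 17: 14·t ≡ 9 (mod 17).
    The inverse of 14 mod 17 is 11 (since 14·11 = 154 = 9·17 + 1), so t ≡ 11·9 = 99 ≡ 14 (mod 17).
    Then x = 72 + 99·14 = 1458, valid modulo lcm(99, 17) = 1683: x ≡ 1458 (mod 1683).
  Combine with x ≡ 6 (mod 8); new modulus lcm = 13464.
    Write x = 1458 + 1683·t and substitute into x ≡ 6 (mod 8): 1683·t ≡ 6 − 1458 = -1452 (mod 8).
    Reduce coefficients mod 8: 3·t ≡ 4 (mod 8).
    The inverse of 3 mod 8 is 3 (since 3·3 = 9 = 1·8 + 1), so t ≡ 3·4 = 12 ≡ 4 (mod 8).
    Then x = 1458 + 1683·4 = 8190, valid modulo lcm(1683, 8) = 13464: x ≡ 8190 (mod 13464).
Verify against each original: 8190 mod 9 = 0, 8190 mod 11 = 6, 8190 mod 17 = 13, 8190 mod 8 = 6.

x ≡ 8190 (mod 13464).
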